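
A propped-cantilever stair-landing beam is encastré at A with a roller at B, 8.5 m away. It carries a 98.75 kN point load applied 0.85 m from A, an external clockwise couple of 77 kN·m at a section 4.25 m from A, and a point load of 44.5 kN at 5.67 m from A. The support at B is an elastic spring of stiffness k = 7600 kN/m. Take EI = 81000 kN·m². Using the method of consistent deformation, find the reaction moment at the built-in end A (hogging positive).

M_A = 132.7 kN·m

Take the reaction at B as the redundant and release it; the primary structure is a cantilever fixed at A.
Primary-structure tip deflection at B by superposition:
  point load 98.75 at a = 0.85: Pa²(3L − a)/(6EI) = 293.1/EI
  clockwise couple 77 at a = 4.25: M₀a(2L − a)/(2EI) = 2086/EI
  point load 44.5 at a = 5.67: Pa²(3L − a)/(6EI) = 4728/EI
  δ_0 = 7108/EI
Flexibility coefficient — unit upward force at B: δ_{BB} = L³/(3EI) = 204.7/EI.
With EI = 81000 kN·m²: δ_0 = 0.087748 m and δ_{BB} = 0.002527 m/kN.
Compatibility — the spring shortens by R_B/k under the reaction it provides: δ_0 − R_B·δ_{BB} = R_B/k. With 1/k = 0.000132 m/kN, R_B = δ_0 / (δ_{BB} + 1/k) = 0.087748 / (0.002527 + 0.000132) = 33 kN.
Moment equilibrium about A: M_A = Σ(load moments about A) − R_B·L = 413.3 − 33×8.5 = 132.7 kN·m.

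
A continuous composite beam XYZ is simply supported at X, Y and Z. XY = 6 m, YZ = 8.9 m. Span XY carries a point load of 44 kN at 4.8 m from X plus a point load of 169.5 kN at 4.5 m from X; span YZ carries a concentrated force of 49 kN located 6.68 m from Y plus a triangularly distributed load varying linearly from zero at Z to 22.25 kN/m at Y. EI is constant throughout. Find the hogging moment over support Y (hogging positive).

M_Y = 183.1 kN·m

Take M_Y as the redundant. Released structure: two simple spans XY and YZ with a hinge at Y.
Rotations at Y on the released spans (each span's end-slope, ×1/EI):
  span XY: point load 44 at a = 4.8: Pab(L + a)/(6LEI) = 76.03/EI
  span XY: point load 169.5 at a = 4.5: Pab(L + a)/(6LEI) = 333.7/EI
  span YZ: point load 49 at a = 6.68: Pab(L + b)/(6LEI) = 151.3/EI
  span YZ: triangular load, peak 22.25: w₀L³/(45EI) = 348.6/EI
  relative rotation θ_0 = (409.7 + 499.9)/EI = 909.6/EI
A unit hogging moment at Y produces rotation L₁/(3EI) + L₂/(3EI) = 4.967/EI.
Slope continuity at Y: θ_0 = M_Y·4.967/EI, so M_Y = 909.6/4.967 = 183.1 kN·m (hogging).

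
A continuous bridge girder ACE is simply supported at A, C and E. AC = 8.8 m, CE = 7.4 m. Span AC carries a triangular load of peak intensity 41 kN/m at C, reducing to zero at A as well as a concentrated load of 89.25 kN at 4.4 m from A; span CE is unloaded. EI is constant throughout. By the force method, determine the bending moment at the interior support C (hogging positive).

M_C = 195 kN·m

Insert a hinge at C; M_C is the redundant, and each span becomes simply supported.
Discontinuity in slope at C on the released structure — sum the simple-span end rotations:
  span AC: triangular load, peak 41: w₀L³/(45EI) = 620.9/EI
  span AC: point load 89.25 at a = 4.4: Pab(L + a)/(6LEI) = 432/EI
  relative rotation θ_0 = (1053 + 0)/EI = 1053/EI
A unit hogging moment at C produces rotation L₁/(3EI) + L₂/(3EI) = 5.4/EI.
Compatibility: M_C·(L₁+L₂)/(3EI) = θ_0, giving M_C = 195 kN·m (hogging).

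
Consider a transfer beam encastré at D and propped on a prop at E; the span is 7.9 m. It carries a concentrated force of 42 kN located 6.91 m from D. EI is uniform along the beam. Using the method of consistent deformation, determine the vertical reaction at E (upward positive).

Release the roller at E. Primary structure: cantilever fixed at D.
Free-end deflection of the primary structure under the applied loading (downward +):
  point load 42 at a = 6.91: Pa²(3L − a)/(6EI) = 5612/EI
Flexibility coefficient — unit upward force at E: δ_{EE} = L³/(3EI) = 164.3/EI.
Compatibility at E: δ_0 − R_E·δ_{EE} = 0, so R_E = 5612/164.3 = 34.15 kN.

R_E = 34.15 kN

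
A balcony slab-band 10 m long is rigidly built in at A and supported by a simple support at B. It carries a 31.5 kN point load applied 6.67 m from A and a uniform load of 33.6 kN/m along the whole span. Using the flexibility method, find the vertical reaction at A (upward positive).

R_A = 225.2 kN

Take the reaction at B as the redundant and release it; the primary structure is a cantilever fixed at A.
Free-end deflection of the primary structure under the applied loading (downward +):
  point load 31.5 at a = 6.67: Pa²(3L − a)/(6EI) = 5449/EI
  UDL 33.6: wL⁴/(8EI) = 42000/EI
  δ_0 = 47449/EI
Flexibility coefficient — unit upward force at B: δ_{BB} = L³/(3EI) = 333.3/EI.
Compatibility at B: δ_0 − R_B·δ_{BB} = 0, so R_B = 47449/333.3 = 142.3 kN.
Vertical equilibrium: R_A = ΣP − R_B = 367.5 − 142.3 = 225.2 kN.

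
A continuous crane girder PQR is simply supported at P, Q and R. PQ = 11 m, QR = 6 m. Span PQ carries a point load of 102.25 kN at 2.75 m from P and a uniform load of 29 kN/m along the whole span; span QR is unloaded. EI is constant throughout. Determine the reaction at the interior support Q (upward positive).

R_Q = 280.1 kN

Insert a hinge at Q; M_Q is the redundant, and each span becomes simply supported.
Discontinuity in slope at Q on the released structure — sum the simple-span end rotations:
  span PQ: point load 102.25 at a = 2.75: Pab(L + a)/(6LEI) = 483.3/EI
  span PQ: UDL 29: wL³/(24EI) = 1608/EI
  relative rotation θ_0 = (2092 + 0)/EI = 2092/EI
A unit hogging moment at Q produces rotation L₁/(3EI) + L₂/(3EI) = 5.667/EI.
Slope continuity at Q: θ_0 = M_Q·5.667/EI, so M_Q = 2092/5.667 = 369.1 kN·m (hogging).
Span PQ, ΣM about P with M_Q applied at Q: R_Q^{PQ}·11 = 2036 + 369.1, so R_Q^{PQ} = 218.6 kN and R_P = 421.2 − 218.6 = 202.6 kN.
Span QR, ΣM about R: R_Q^{QR}·6 = 0 + 369.1, so R_Q^{QR} = 61.52 kN and R_R = 0 − 61.52 = -61.52 kN.
R_Q = 218.6 + 61.52 = 280.1 kN.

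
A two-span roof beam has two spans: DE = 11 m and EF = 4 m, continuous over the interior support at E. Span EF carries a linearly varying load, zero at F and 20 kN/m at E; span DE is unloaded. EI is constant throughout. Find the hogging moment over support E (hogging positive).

Release continuity at E by inserting a hinge; the redundant is the internal moment M_E. The primary structure is two simply-supported spans DE and EF.
Discontinuity in slope at E on the released structure — sum the simple-span end rotations:
  span EF: triangular load, peak 20: w₀L³/(45EI) = 28.44/EI
  relative rotation θ_0 = (0 + 28.44)/EI = 28.44/EI
A unit hogging moment at E produces rotation L₁/(3EI) + L₂/(3EI) = 5/EI.
Compatibility: M_E·(L₁+L₂)/(3EI) = θ_0, giving M_E = 5.689 kN·m (hogging).

M_E = 5.689 kN·m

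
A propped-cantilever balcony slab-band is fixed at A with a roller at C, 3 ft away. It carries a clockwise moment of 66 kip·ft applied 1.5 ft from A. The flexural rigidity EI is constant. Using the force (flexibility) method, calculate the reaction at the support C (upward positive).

Choose R_C as the redundant. The primary structure is the cantilever fixed at A.
Free-end deflection of the primary structure under the applied loading (downward +):
  clockwise couple 66 at a = 1.5: M₀a(2L − a)/(2EI) = 222.8/EI
Flexibility coefficient — unit upward force at C: δ_{CC} = L³/(3EI) = 9/EI.
Compatibility at C: δ_0 − R_C·δ_{CC} = 0, so R_C = 222.8/9 = 24.75 kip.

R_C = 24.75 kip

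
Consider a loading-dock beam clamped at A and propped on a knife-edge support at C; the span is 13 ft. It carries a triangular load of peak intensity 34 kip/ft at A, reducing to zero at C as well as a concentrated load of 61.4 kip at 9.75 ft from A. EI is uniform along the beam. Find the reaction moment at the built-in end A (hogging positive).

M_A = 476.6 kip·ft

Choose R_C as the redundant. The primary structure is the cantilever fixed at A.
Primary-structure tip deflection at C by superposition:
  triangular load, peak 34 at the fixed end: w₀L⁴/(30EI) = 32369/EI
  point load 61.4 at a = 9.75: Pa²(3L − a)/(6EI) = 28455/EI
  δ_0 = 60824/EI
Flexibility coefficient — unit upward force at C: δ_{CC} = L³/(3EI) = 732.3/EI.
The prop prevents deflection at C: R_C = δ_0/δ_{CC} = 60824/732.3 = 83.05 kip.
Moment equilibrium about A: M_A = Σ(load moments about A) − R_C·L = 1556 − 83.05×13 = 476.6 kip·ft.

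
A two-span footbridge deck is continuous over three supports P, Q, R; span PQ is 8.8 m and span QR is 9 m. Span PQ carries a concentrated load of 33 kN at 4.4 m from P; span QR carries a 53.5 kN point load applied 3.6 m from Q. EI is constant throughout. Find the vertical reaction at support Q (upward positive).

R_Q = 65.16 kN

Insert a hinge at Q; M_Q is the redundant, and each span becomes simply supported.
Discontinuity in slope at Q on the released structure — sum the simple-span end rotations:
  span PQ: point load 33 at a = 4.4: Pab(L + a)/(6LEI) = 159.7/EI
  span QR: point load 53.5 at a = 3.6: Pab(L + b)/(6LEI) = 277.3/EI
  relative rotation θ_0 = (159.7 + 277.3)/EI = 437.1/EI
A unit hogging moment at Q produces rotation L₁/(3EI) + L₂/(3EI) = 5.933/EI.
Slope continuity at Q: θ_0 = M_Q·5.933/EI, so M_Q = 437.1/5.933 = 73.66 kN·m (hogging).
Span PQ, ΣM about P with M_Q applied at Q: R_Q^{PQ}·8.8 = 145.2 + 73.66, so R_Q^{PQ} = 24.87 kN and R_P = 33 − 24.87 = 8.129 kN.
Span QR, ΣM about R: R_Q^{QR}·9 = 288.9 + 73.66, so R_Q^{QR} = 40.28 kN and R_R = 53.5 − 40.28 = 13.22 kN.
R_Q = 24.87 + 40.28 = 65.16 kN.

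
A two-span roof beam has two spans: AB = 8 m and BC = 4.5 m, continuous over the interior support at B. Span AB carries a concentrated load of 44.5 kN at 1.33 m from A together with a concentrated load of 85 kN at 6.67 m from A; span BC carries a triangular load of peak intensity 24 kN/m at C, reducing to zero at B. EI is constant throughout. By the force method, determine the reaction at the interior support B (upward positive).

Insert a hinge at B; M_B is the redundant, and each span becomes simply supported.
End slopes at the hinge B, treating each span as simply supported:
  span AB: point load 44.5 at a = 1.33: Pab(L + a)/(6LEI) = 76.73/EI
  span AB: point load 85 at a = 6.67: Pab(L + a)/(6LEI) = 230.5/EI
  span BC: triangular load, peak 24: 7w₀L³/(360EI) = 42.52/EI
  relative rotation θ_0 = (307.2 + 42.52)/EI = 349.7/EI
A unit hogging moment at B produces rotation L₁/(3EI) + L₂/(3EI) = 4.167/EI.
Compatibility: M_B·(L₁+L₂)/(3EI) = θ_0, giving M_B = 83.93 kN·m (hogging).
Span AB, ΣM about A with M_B applied at B: R_B^{AB}·8 = 626.1 + 83.93, so R_B^{AB} = 88.76 kN and R_A = 129.5 − 88.76 = 40.74 kN.
Span BC, ΣM about C: R_B^{BC}·4.5 = 81 + 83.93, so R_B^{BC} = 36.65 kN and R_C = 54 − 36.65 = 17.35 kN.
R_B = 88.76 + 36.65 = 125.4 kN.

R_B = 125.4 kN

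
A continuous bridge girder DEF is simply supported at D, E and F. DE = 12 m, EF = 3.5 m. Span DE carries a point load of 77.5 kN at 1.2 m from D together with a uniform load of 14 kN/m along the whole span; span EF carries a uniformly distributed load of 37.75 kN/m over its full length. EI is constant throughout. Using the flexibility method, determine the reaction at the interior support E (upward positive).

Release continuity at E by inserting a hinge; the redundant is the internal moment M_E. The primary structure is two simply-supported spans DE and EF.
Rotations at E on the released spans (each span's end-slope, ×1/EI):
  span DE: point load 77.5 at a = 1.2: Pab(L + a)/(6LEI) = 184.1/EI
  span DE: UDL 14: wL³/(24EI) = 1008/EI
  span EF: UDL 37.75: wL³/(24EI) = 67.44/EI
  relative rotation θ_0 = (1192 + 67.44)/EI = 1260/EI
A unit hogging moment at E produces rotation L₁/(3EI) + L₂/(3EI) = 5.167/EI.
Slope continuity at E: θ_0 = M_E·5.167/EI, so M_E = 1260/5.167 = 243.8 kN·m (hogging).
Span DE, ΣM about D with M_E applied at E: R_E^{DE}·12 = 1101 + 243.8, so R_E^{DE} = 112.1 kN and R_D = 245.5 − 112.1 = 133.4 kN.
Span EF, ΣM about F: R_E^{EF}·3.5 = 231.2 + 243.8, so R_E^{EF} = 135.7 kN and R_F = 132.1 − 135.7 = -3.592 kN.
R_E = 112.1 + 135.7 = 247.8 kN.

R_E = 247.8 kN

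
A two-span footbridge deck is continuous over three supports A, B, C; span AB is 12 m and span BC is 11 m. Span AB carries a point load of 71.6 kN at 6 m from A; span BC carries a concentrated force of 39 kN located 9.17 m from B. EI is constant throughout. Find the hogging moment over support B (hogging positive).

Insert a hinge at B; M_B is the redundant, and each span becomes simply supported.
Discontinuity in slope at B on the released structure — sum the simple-span end rotations:
  span AB: point load 71.6 at a = 6: Pab(L + a)/(6LEI) = 644.4/EI
  span BC: point load 39 at a = 9.17: Pab(L + b)/(6LEI) = 127.2/EI
  relative rotation θ_0 = (644.4 + 127.2)/EI = 771.6/EI
A unit hogging moment at B produces rotation L₁/(3EI) + L₂/(3EI) = 7.667/EI.
Slope continuity at B: θ_0 = M_B·7.667/EI, so M_B = 771.6/7.667 = 100.6 kN·m (hogging).

M_B = 100.6 kN·m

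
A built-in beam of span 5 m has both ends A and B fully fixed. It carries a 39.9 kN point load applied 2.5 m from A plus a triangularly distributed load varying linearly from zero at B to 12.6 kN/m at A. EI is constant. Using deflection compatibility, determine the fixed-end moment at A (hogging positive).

Take the two fixed-end moments M_A, M_B as redundants; the released structure is the simple span AB.
On the primary (simply-supported) span, the end slopes from the loading are:
  at A: point load 39.9 at a = 2.5: Pab(L + b)/(6LEI) = 62.34/EI
  at B: point load 39.9 at a = 2.5: Pab(L + a)/(6LEI) = 62.34/EI
  at A: triangular load, peak 12.6: w₀L³/(45EI) = 35/EI
  at B: triangular load, peak 12.6: 7w₀L³/(360EI) = 30.62/EI
  θ_A0 = 97.34/EI,  θ_B0 = 92.97/EI
Flexibility coefficients: a unit moment at one end gives L/(3EI) there and L/(6EI) at the far end, so f₁₁ = f₂₂ = 1.667/EI and f₁₂ = f₂₁ = 0.8333/EI.
Compatibility — zero rotation at each built-in end:
  1.667 M_A + 0.8333 M_B = 97.34
  0.8333 M_A + 1.667 M_B = 92.97
Solving the pair gives M_A = 40.69 kN·m and M_B = 35.44 kN·m (hogging).

M_A = 40.69 kN·m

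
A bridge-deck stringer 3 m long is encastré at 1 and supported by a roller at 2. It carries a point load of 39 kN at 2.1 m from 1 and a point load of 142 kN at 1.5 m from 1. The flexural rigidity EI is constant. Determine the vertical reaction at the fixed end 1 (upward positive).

R_1 = 114.6 kN

Take the reaction at 2 as the redundant and release it; the primary structure is a cantilever fixed at 1.
Deflection at 2 on the released cantilever, summing each load's contribution:
  point load 39 at a = 2.1: Pa²(3L − a)/(6EI) = 197.8/EI
  point load 142 at a = 1.5: Pa²(3L − a)/(6EI) = 399.4/EI
  δ_0 = 597.2/EI
Tip deflection under a unit load at 2: L³/(3EI) = 9/EI.
Compatibility at 2: δ_0 − R_2·δ_{22} = 0, so R_2 = 597.2/9 = 66.35 kN.
Vertical equilibrium: R_1 = ΣP − R_2 = 181 − 66.35 = 114.6 kN.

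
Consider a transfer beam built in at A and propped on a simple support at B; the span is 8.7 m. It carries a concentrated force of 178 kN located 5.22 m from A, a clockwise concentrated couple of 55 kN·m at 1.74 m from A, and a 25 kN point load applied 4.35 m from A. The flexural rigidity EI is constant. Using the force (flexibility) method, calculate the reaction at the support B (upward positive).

R_B = 88.12 kN

Take the reaction at B as the redundant and release it; the primary structure is a cantilever fixed at A.
Deflection at B on the released cantilever, summing each load's contribution:
  point load 178 at a = 5.22: Pa²(3L − a)/(6EI) = 16879/EI
  clockwise couple 55 at a = 1.74: M₀a(2L − a)/(2EI) = 749.3/EI
  point load 25 at a = 4.35: Pa²(3L − a)/(6EI) = 1715/EI
  δ_0 = 19343/EI
Flexibility coefficient — unit upward force at B: δ_{BB} = L³/(3EI) = 219.5/EI.
Compatibility at B: δ_0 − R_B·δ_{BB} = 0, so R_B = 19343/219.5 = 88.12 kN.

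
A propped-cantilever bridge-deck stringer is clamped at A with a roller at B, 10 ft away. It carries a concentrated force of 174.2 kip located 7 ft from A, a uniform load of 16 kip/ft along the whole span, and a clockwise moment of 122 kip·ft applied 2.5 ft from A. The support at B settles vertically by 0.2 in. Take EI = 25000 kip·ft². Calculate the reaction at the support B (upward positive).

Take the reaction at B as the redundant and release it; the primary structure is a cantilever fixed at A.
Primary-structure tip deflection at B by superposition:
  point load 174.2 at a = 7: Pa²(3L − a)/(6EI) = 32721/EI
  UDL 16: wL⁴/(8EI) = 20000/EI
  clockwise couple 122 at a = 2.5: M₀a(2L − a)/(2EI) = 2669/EI
  δ_0 = 55389/EI
Flexibility coefficient — unit upward force at B: δ_{BB} = L³/(3EI) = 333.3/EI.
With EI = 25000 kip·ft²: δ_0 = 2.2156 ft and δ_{BB} = 0.013333 ft/kip.
Compatibility — the beam at B must follow the support down by 0.01667 ft: δ_0 − R_B·δ_{BB} = 0.01667, so R_B = (2.2156 − 0.01667)/0.013333 = 164.9 kip.

R_B = 164.9 kip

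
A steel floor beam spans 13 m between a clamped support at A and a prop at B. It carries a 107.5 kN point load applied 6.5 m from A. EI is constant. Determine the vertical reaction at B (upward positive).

Take the reaction at B as the redundant and release it; the primary structure is a cantilever fixed at A.
Deflection at B on the released cantilever, summing each load's contribution:
  point load 107.5 at a = 6.5: Pa²(3L − a)/(6EI) = 24602/EI
Tip deflection under a unit load at B: L³/(3EI) = 732.3/EI.
The prop prevents deflection at B: R_B = δ_0/δ_{BB} = 24602/732.3 = 33.59 kN.

R_B = 33.59 kN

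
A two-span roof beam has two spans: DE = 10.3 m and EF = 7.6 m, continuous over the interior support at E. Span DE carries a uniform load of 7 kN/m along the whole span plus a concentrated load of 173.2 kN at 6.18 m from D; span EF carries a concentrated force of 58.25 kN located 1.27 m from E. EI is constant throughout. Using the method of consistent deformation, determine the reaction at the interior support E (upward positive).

R_E = 251.3 kN

Insert a hinge at E; M_E is the redundant, and each span becomes simply supported.
End slopes at the hinge E, treating each span as simply supported:
  span DE: UDL 7: wL³/(24EI) = 318.7/EI
  span DE: point load 173.2 at a = 6.18: Pab(L + a)/(6LEI) = 1176/EI
  span EF: point load 58.25 at a = 1.27: Pab(L + b)/(6LEI) = 143.1/EI
  relative rotation θ_0 = (1495 + 143.1)/EI = 1638/EI
A unit hogging moment at E produces rotation L₁/(3EI) + L₂/(3EI) = 5.967/EI.
Slope continuity at E: θ_0 = M_E·5.967/EI, so M_E = 1638/5.967 = 274.5 kN·m (hogging).
Span DE, ΣM about D with M_E applied at E: R_E^{DE}·10.3 = 1442 + 274.5, so R_E^{DE} = 166.6 kN and R_D = 245.3 − 166.6 = 78.68 kN.
Span EF, ΣM about F: R_E^{EF}·7.6 = 368.7 + 274.5, so R_E^{EF} = 84.63 kN and R_F = 58.25 − 84.63 = -26.38 kN.
R_E = 166.6 + 84.63 = 251.3 kN.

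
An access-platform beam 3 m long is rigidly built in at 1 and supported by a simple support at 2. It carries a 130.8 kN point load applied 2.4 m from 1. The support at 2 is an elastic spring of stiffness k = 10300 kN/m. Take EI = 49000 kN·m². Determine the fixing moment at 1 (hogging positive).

M_1 = 133.2 kN·m

Choose R_2 as the redundant. The primary structure is the cantilever fixed at 1.
Downward deflection at the released point 2 due to the loads:
  point load 130.8 at a = 2.4: Pa²(3L − a)/(6EI) = 828.7/EI
Tip deflection under a unit load at 2: L³/(3EI) = 9/EI.
With EI = 49000 kN·m²: δ_0 = 0.016913 m and δ_{22} = 0.000184 m/kN.
Compatibility — the spring shortens by R_2/k under the reaction it provides: δ_0 − R_2·δ_{22} = R_2/k. With 1/k = 0.000097 m/kN, R_2 = δ_0 / (δ_{22} + 1/k) = 0.016913 / (0.000184 + 0.000097) = 60.24 kN.
Moment equilibrium about 1: M_1 = Σ(load moments about 1) − R_2·L = 313.9 − 60.24×3 = 133.2 kN·m.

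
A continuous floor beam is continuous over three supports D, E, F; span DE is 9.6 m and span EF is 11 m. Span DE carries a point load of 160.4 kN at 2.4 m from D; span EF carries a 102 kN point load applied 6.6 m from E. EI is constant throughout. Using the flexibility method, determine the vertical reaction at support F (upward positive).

R_F = 44.4 kN

Take M_E as the redundant. Released structure: two simple spans DE and EF with a hinge at E.
End slopes at the hinge E, treating each span as simply supported:
  span DE: point load 160.4 at a = 2.4: Pab(L + a)/(6LEI) = 577.4/EI
  span EF: point load 102 at a = 6.6: Pab(L + b)/(6LEI) = 691.2/EI
  relative rotation θ_0 = (577.4 + 691.2)/EI = 1269/EI
A unit hogging moment at E produces rotation L₁/(3EI) + L₂/(3EI) = 6.867/EI.
Slope continuity at E: θ_0 = M_E·6.867/EI, so M_E = 1269/6.867 = 184.7 kN·m (hogging).
Span EF, ΣM about F: R_E^{EF}·11 = 448.8 + 184.7, so R_E^{EF} = 57.6 kN and R_F = 102 − 57.6 = 44.4 kN.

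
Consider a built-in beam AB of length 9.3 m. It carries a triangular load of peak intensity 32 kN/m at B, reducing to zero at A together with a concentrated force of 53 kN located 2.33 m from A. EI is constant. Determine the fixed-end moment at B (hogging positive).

Take the two fixed-end moments M_A, M_B as redundants; the released structure is the simple span AB.
Simple-span end rotations at A and B under the given loads:
  at A: triangular load, peak 32: 7w₀L³/(360EI) = 500.5/EI
  at B: triangular load, peak 32: w₀L³/(45EI) = 572/EI
  at A: point load 53 at a = 2.33: Pab(L + b)/(6LEI) = 251/EI
  at B: point load 53 at a = 2.33: Pab(L + a)/(6LEI) = 179.4/EI
  θ_A0 = 751.5/EI,  θ_B0 = 751.4/EI
Flexibility coefficients: a unit moment at one end gives L/(3EI) there and L/(6EI) at the far end, so f₁₁ = f₂₂ = 3.1/EI and f₁₂ = f₂₁ = 1.55/EI.
Compatibility — zero rotation at each built-in end:
  3.1 M_A + 1.55 M_B = 751.5
  1.55 M_A + 3.1 M_B = 751.4
Solving the pair gives M_A = 161.6 kN·m and M_B = 161.6 kN·m (hogging).

M_B = 161.6 kN·m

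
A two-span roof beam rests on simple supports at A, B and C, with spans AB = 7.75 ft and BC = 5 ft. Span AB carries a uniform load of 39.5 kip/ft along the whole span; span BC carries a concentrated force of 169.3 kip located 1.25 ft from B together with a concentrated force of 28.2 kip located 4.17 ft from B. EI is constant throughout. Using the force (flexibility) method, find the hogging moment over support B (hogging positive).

Release continuity at B by inserting a hinge; the redundant is the internal moment M_B. The primary structure is two simply-supported spans AB and BC.
End slopes at the hinge B, treating each span as simply supported:
  span AB: UDL 39.5: wL³/(24EI) = 766.1/EI
  span BC: point load 169.3 at a = 1.25: Pab(L + b)/(6LEI) = 231.5/EI
  span BC: point load 28.2 at a = 4.17: Pab(L + b)/(6LEI) = 18.97/EI
  relative rotation θ_0 = (766.1 + 250.4)/EI = 1017/EI
A unit hogging moment at B produces rotation L₁/(3EI) + L₂/(3EI) = 4.25/EI.
Compatibility: M_B·(L₁+L₂)/(3EI) = θ_0, giving M_B = 239.2 kip·ft (hogging).

M_B = 239.2 kip·ft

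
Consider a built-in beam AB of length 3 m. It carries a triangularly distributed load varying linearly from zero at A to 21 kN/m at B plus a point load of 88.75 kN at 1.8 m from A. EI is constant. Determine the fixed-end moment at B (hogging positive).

M_B = 47.79 kN·m

Take the two fixed-end moments M_A, M_B as redundants; the released structure is the simple span AB.
Simple-span end rotations at A and B under the given loads:
  at A: triangular load, peak 21: 7w₀L³/(360EI) = 11.03/EI
  at B: triangular load, peak 21: w₀L³/(45EI) = 12.6/EI
  at A: point load 88.75 at a = 1.8: Pab(L + b)/(6LEI) = 44.73/EI
  at B: point load 88.75 at a = 1.8: Pab(L + a)/(6LEI) = 51.12/EI
  θ_A0 = 55.76/EI,  θ_B0 = 63.72/EI
Flexibility coefficients: a unit moment at one end gives L/(3EI) there and L/(6EI) at the far end, so f₁₁ = f₂₂ = 1/EI and f₁₂ = f₂₁ = 0.5/EI.
Compatibility — zero rotation at each built-in end:
  1 M_A + 0.5 M_B = 55.76
  0.5 M_A + 1 M_B = 63.72
Solving the pair gives M_A = 31.86 kN·m and M_B = 47.79 kN·m (hogging).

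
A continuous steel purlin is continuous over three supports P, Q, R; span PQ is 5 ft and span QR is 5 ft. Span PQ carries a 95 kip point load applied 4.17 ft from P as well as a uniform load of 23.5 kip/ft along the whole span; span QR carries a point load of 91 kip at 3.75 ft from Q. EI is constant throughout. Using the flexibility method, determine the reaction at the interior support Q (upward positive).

R_Q = 198.1 kip

Release continuity at Q by inserting a hinge; the redundant is the internal moment M_Q. The primary structure is two simply-supported spans PQ and QR.
End slopes at the hinge Q, treating each span as simply supported:
  span PQ: point load 95 at a = 4.17: Pab(L + a)/(6LEI) = 100.5/EI
  span PQ: UDL 23.5: wL³/(24EI) = 122.4/EI
  span QR: point load 91 at a = 3.75: Pab(L + b)/(6LEI) = 88.87/EI
  relative rotation θ_0 = (222.9 + 88.87)/EI = 311.8/EI
A unit hogging moment at Q produces rotation L₁/(3EI) + L₂/(3EI) = 3.333/EI.
Compatibility: M_Q·(L₁+L₂)/(3EI) = θ_0, giving M_Q = 93.53 kip·ft (hogging).
Span PQ, ΣM about P with M_Q applied at Q: R_Q^{PQ}·5 = 689.9 + 93.53, so R_Q^{PQ} = 156.7 kip and R_P = 212.5 − 156.7 = 55.81 kip.
Span QR, ΣM about R: R_Q^{QR}·5 = 113.8 + 93.53, so R_Q^{QR} = 41.46 kip and R_R = 91 − 41.46 = 49.54 kip.
R_Q = 156.7 + 41.46 = 198.1 kip.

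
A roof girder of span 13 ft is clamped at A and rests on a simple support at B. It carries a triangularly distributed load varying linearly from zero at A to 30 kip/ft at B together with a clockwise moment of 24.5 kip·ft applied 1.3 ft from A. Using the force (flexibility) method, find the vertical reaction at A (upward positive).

Choose R_B as the redundant. The primary structure is the cantilever fixed at A.
Deflection at B on the released cantilever, summing each load's contribution:
  triangular load, peak 30 at the free end: 11w₀L⁴/(120EI) = 78543/EI
  clockwise couple 24.5 at a = 1.3: M₀a(2L − a)/(2EI) = 393.3/EI
  δ_0 = 78936/EI
Tip deflection under a unit load at B: L³/(3EI) = 732.3/EI.
Compatibility at B: δ_0 − R_B·δ_{BB} = 0, so R_B = 78936/732.3 = 107.8 kip.
Vertical equilibrium: R_A = ΣP − R_B = 195 − 107.8 = 87.21 kip.

R_A = 87.21 kip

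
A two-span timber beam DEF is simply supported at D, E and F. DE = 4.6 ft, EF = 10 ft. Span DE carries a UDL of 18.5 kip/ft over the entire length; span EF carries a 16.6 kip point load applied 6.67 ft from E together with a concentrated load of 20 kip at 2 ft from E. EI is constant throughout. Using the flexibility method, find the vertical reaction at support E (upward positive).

Insert a hinge at E; M_E is the redundant, and each span becomes simply supported.
Rotations at E on the released spans (each span's end-slope, ×1/EI):
  span DE: UDL 18.5: wL³/(24EI) = 75.03/EI
  span EF: point load 16.6 at a = 6.67: Pab(L + b)/(6LEI) = 81.91/EI
  span EF: point load 20 at a = 2: Pab(L + b)/(6LEI) = 96/EI
  relative rotation θ_0 = (75.03 + 177.9)/EI = 252.9/EI
A unit hogging moment at E produces rotation L₁/(3EI) + L₂/(3EI) = 4.867/EI.
Compatibility: M_E·(L₁+L₂)/(3EI) = θ_0, giving M_E = 51.97 kip·ft (hogging).
Span DE, ΣM about D with M_E applied at E: R_E^{DE}·4.6 = 195.7 + 51.97, so R_E^{DE} = 53.85 kip and R_D = 85.1 − 53.85 = 31.25 kip.
Span EF, ΣM about F: R_E^{EF}·10 = 215.3 + 51.97, so R_E^{EF} = 26.73 kip and R_F = 36.6 − 26.73 = 9.875 kip.
R_E = 53.85 + 26.73 = 80.57 kip.

R_E = 80.57 kip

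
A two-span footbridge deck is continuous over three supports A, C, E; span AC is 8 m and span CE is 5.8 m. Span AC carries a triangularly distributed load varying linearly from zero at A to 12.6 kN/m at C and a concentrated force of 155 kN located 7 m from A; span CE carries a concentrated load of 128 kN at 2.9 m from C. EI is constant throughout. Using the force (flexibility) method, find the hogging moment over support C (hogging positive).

Release continuity at C by inserting a hinge; the redundant is the internal moment M_C. The primary structure is two simply-supported spans AC and CE.
End slopes at the hinge C, treating each span as simply supported:
  span AC: triangular load, peak 12.6: w₀L³/(45EI) = 143.4/EI
  span AC: point load 155 at a = 7: Pab(L + a)/(6LEI) = 339.1/EI
  span CE: point load 128 at a = 2.9: Pab(L + b)/(6LEI) = 269.1/EI
  relative rotation θ_0 = (482.4 + 269.1)/EI = 751.5/EI
A unit hogging moment at C produces rotation L₁/(3EI) + L₂/(3EI) = 4.6/EI.
Slope continuity at C: θ_0 = M_C·4.6/EI, so M_C = 751.5/4.6 = 163.4 kN·m (hogging).

M_C = 163.4 kN·m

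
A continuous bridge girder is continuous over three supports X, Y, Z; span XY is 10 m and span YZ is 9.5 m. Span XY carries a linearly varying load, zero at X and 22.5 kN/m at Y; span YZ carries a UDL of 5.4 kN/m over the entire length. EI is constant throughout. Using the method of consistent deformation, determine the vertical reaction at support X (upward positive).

Take M_Y as the redundant. Released structure: two simple spans XY and YZ with a hinge at Y.
End slopes at the hinge Y, treating each span as simply supported:
  span XY: triangular load, peak 22.5: w₀L³/(45EI) = 500/EI
  span YZ: UDL 5.4: wL³/(24EI) = 192.9/EI
  relative rotation θ_0 = (500 + 192.9)/EI = 692.9/EI
A unit hogging moment at Y produces rotation L₁/(3EI) + L₂/(3EI) = 6.5/EI.
Slope continuity at Y: θ_0 = M_Y·6.5/EI, so M_Y = 692.9/6.5 = 106.6 kN·m (hogging).
Span XY, ΣM about X with M_Y applied at Y: R_Y^{XY}·10 = 750 + 106.6, so R_Y^{XY} = 85.66 kN and R_X = 112.5 − 85.66 = 26.84 kN.

R_X = 26.84 kN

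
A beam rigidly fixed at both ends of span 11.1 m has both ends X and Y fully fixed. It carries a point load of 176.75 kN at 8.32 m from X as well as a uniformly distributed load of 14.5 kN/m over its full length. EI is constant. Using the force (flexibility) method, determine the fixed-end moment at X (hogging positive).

M_X = 241.1 kN·m

Take the two fixed-end moments M_X, M_Y as redundants; the released structure is the simple span XY.
Simple-span end rotations at X and Y under the given loads:
  at X: point load 176.75 at a = 8.32: Pab(L + b)/(6LEI) = 852/EI
  at Y: point load 176.75 at a = 8.32: Pab(L + a)/(6LEI) = 1192/EI
  at X: UDL 14.5: wL³/(24EI) = 826.3/EI
  at Y: UDL 14.5: wL³/(24EI) = 826.3/EI
  θ_X0 = 1678/EI,  θ_Y0 = 2018/EI
Flexibility coefficients: a unit moment at one end gives L/(3EI) there and L/(6EI) at the far end, so f₁₁ = f₂₂ = 3.7/EI and f₁₂ = f₂₁ = 1.85/EI.
Compatibility — zero rotation at each built-in end:
  3.7 M_X + 1.85 M_Y = 1678
  1.85 M_X + 3.7 M_Y = 2018
Solving the pair gives M_X = 241.1 kN·m and M_Y = 424.9 kN·m (hogging).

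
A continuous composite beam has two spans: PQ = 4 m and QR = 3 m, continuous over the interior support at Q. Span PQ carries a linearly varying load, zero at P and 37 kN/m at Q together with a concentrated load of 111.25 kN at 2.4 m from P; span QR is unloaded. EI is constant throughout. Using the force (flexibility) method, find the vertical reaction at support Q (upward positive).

Insert a hinge at Q; M_Q is the redundant, and each span becomes simply supported.
End slopes at the hinge Q, treating each span as simply supported:
  span PQ: triangular load, peak 37: w₀L³/(45EI) = 52.62/EI
  span PQ: point load 111.25 at a = 2.4: Pab(L + a)/(6LEI) = 113.9/EI
  relative rotation θ_0 = (166.5 + 0)/EI = 166.5/EI
A unit hogging moment at Q produces rotation L₁/(3EI) + L₂/(3EI) = 2.333/EI.
Slope continuity at Q: θ_0 = M_Q·2.333/EI, so M_Q = 166.5/2.333 = 71.38 kN·m (hogging).
Span PQ, ΣM about P with M_Q applied at Q: R_Q^{PQ}·4 = 464.3 + 71.38, so R_Q^{PQ} = 133.9 kN and R_P = 185.2 − 133.9 = 51.32 kN.
Span QR, ΣM about R: R_Q^{QR}·3 = 0 + 71.38, so R_Q^{QR} = 23.79 kN and R_R = 0 − 23.79 = -23.79 kN.
R_Q = 133.9 + 23.79 = 157.7 kN.

R_Q = 157.7 kN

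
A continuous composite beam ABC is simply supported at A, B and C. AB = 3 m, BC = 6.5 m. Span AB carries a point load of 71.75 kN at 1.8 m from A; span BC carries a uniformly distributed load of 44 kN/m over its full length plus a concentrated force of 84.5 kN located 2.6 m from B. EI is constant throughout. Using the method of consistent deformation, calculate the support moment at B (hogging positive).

Release continuity at B by inserting a hinge; the redundant is the internal moment M_B. The primary structure is two simply-supported spans AB and BC.
End slopes at the hinge B, treating each span as simply supported:
  span AB: point load 71.75 at a = 1.8: Pab(L + a)/(6LEI) = 41.33/EI
  span BC: UDL 44: wL³/(24EI) = 503.5/EI
  span BC: point load 84.5 at a = 2.6: Pab(L + b)/(6LEI) = 228.5/EI
  relative rotation θ_0 = (41.33 + 732)/EI = 773.3/EI
A unit hogging moment at B produces rotation L₁/(3EI) + L₂/(3EI) = 3.167/EI.
Slope continuity at B: θ_0 = M_B·3.167/EI, so M_B = 773.3/3.167 = 244.2 kN·m (hogging).

M_B = 244.2 kN·m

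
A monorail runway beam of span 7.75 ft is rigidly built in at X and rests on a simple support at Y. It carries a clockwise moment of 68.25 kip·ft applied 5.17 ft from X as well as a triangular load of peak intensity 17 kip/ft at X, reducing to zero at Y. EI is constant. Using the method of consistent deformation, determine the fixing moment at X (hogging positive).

Take the reaction at Y as the redundant and release it; the primary structure is a cantilever fixed at X.
Downward deflection at the released point Y due to the loads:
  clockwise couple 68.25 at a = 5.17: M₀a(2L − a)/(2EI) = 1822/EI
  triangular load, peak 17 at the fixed end: w₀L⁴/(30EI) = 2044/EI
  δ_0 = 3867/EI
Flexibility coefficient — unit upward force at Y: δ_{YY} = L³/(3EI) = 155.2/EI.
The prop prevents deflection at Y: R_Y = δ_0/δ_{YY} = 3867/155.2 = 24.92 kip.
Moment equilibrium about X: M_X = Σ(load moments about X) − R_Y·L = 238.4 − 24.92×7.75 = 45.29 kip·ft.

M_X = 45.29 kip·ft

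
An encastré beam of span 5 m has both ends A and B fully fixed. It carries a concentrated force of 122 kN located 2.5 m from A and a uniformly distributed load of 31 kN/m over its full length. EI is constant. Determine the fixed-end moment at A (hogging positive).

Take the two fixed-end moments M_A, M_B as redundants; the released structure is the simple span AB.
End rotations of the released simple span under the applied load (×1/EI):
  at A: point load 122 at a = 2.5: Pab(L + b)/(6LEI) = 190.6/EI
  at B: point load 122 at a = 2.5: Pab(L + a)/(6LEI) = 190.6/EI
  at A: UDL 31: wL³/(24EI) = 161.5/EI
  at B: UDL 31: wL³/(24EI) = 161.5/EI
  θ_A0 = 352.1/EI,  θ_B0 = 352.1/EI
Flexibility coefficients: a unit moment at one end gives L/(3EI) there and L/(6EI) at the far end, so f₁₁ = f₂₂ = 1.667/EI and f₁₂ = f₂₁ = 0.8333/EI.
Compatibility — zero rotation at each built-in end:
  1.667 M_A + 0.8333 M_B = 352.1
  0.8333 M_A + 1.667 M_B = 352.1
Solving the pair gives M_A = 140.8 kN·m and M_B = 140.8 kN·m (hogging).

M_A = 140.8 kN·m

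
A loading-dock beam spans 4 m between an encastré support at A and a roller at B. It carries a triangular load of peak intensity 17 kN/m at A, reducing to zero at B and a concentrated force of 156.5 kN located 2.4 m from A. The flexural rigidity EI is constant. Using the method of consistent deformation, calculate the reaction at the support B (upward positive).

Remove the prop at B; the released (primary) structure is a cantilever built in at A.
Deflection at B on the released cantilever, summing each load's contribution:
  triangular load, peak 17 at the fixed end: w₀L⁴/(30EI) = 145.1/EI
  point load 156.5 at a = 2.4: Pa²(3L − a)/(6EI) = 1442/EI
  δ_0 = 1587/EI
Tip deflection under a unit load at B: L³/(3EI) = 21.33/EI.
Compatibility at B: δ_0 − R_B·δ_{BB} = 0, so R_B = 1587/21.33 = 74.41 kN.

R_B = 74.41 kN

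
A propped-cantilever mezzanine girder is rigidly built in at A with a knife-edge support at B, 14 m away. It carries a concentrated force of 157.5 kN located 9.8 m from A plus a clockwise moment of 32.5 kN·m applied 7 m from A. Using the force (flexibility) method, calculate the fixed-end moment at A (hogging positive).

M_A = 296.9 kN·m

Take the reaction at B as the redundant and release it; the primary structure is a cantilever fixed at A.
Primary-structure tip deflection at B by superposition:
  point load 157.5 at a = 9.8: Pa²(3L − a)/(6EI) = 81178/EI
  clockwise couple 32.5 at a = 7: M₀a(2L − a)/(2EI) = 2389/EI
  δ_0 = 83567/EI
Flexibility coefficient — unit upward force at B: δ_{BB} = L³/(3EI) = 914.7/EI.
The prop prevents deflection at B: R_B = δ_0/δ_{BB} = 83567/914.7 = 91.36 kN.
Moment equilibrium about A: M_A = Σ(load moments about A) − R_B·L = 1576 − 91.36×14 = 296.9 kN·m.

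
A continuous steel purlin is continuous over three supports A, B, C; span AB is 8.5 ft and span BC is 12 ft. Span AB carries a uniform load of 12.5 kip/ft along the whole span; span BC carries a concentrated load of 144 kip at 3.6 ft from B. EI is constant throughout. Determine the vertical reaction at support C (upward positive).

R_C = 24.25 kip

Take M_B as the redundant. Released structure: two simple spans AB and BC with a hinge at B.
Discontinuity in slope at B on the released structure — sum the simple-span end rotations:
  span AB: UDL 12.5: wL³/(24EI) = 319.9/EI
  span BC: point load 144 at a = 3.6: Pab(L + b)/(6LEI) = 1234/EI
  relative rotation θ_0 = (319.9 + 1234)/EI = 1554/EI
A unit hogging moment at B produces rotation L₁/(3EI) + L₂/(3EI) = 6.833/EI.
Compatibility: M_B·(L₁+L₂)/(3EI) = θ_0, giving M_B = 227.4 kip·ft (hogging).
Span BC, ΣM about C: R_B^{BC}·12 = 1210 + 227.4, so R_B^{BC} = 119.7 kip and R_C = 144 − 119.7 = 24.25 kip.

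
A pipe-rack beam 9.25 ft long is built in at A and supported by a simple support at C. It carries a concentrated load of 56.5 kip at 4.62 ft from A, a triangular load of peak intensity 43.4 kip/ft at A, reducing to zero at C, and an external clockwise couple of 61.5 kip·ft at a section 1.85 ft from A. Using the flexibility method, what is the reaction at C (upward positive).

R_C = 61.36 kip

Choose R_C as the redundant. The primary structure is the cantilever fixed at A.
Deflection at C on the released cantilever, summing each load's contribution:
  point load 56.5 at a = 4.62: Pa²(3L − a)/(6EI) = 4649/EI
  triangular load, peak 43.4 at the fixed end: w₀L⁴/(30EI) = 10591/EI
  clockwise couple 61.5 at a = 1.85: M₀a(2L − a)/(2EI) = 947.2/EI
  δ_0 = 16187/EI
Flexibility coefficient — unit upward force at C: δ_{CC} = L³/(3EI) = 263.8/EI.
Compatibility at C: δ_0 − R_C·δ_{CC} = 0, so R_C = 16187/263.8 = 61.36 kip.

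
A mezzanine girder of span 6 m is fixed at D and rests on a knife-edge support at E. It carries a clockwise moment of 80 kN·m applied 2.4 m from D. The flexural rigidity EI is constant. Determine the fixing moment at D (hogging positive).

Remove the prop at E; the released (primary) structure is a cantilever built in at D.
Free-end deflection of the primary structure under the applied loading (downward +):
  clockwise couple 80 at a = 2.4: M₀a(2L − a)/(2EI) = 921.6/EI
Tip deflection under a unit load at E: L³/(3EI) = 72/EI.
Compatibility at E: δ_0 − R_E·δ_{EE} = 0, so R_E = 921.6/72 = 12.8 kN.
Moment equilibrium about D: M_D = Σ(load moments about D) − R_E·L = 80 − 12.8×6 = 3.2 kN·m.

M_D = 3.2 kN·m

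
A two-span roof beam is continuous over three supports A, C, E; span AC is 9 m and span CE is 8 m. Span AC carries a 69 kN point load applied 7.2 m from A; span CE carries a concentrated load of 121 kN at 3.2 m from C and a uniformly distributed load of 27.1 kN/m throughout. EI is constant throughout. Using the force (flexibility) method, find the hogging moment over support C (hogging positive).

Insert a hinge at C; M_C is the redundant, and each span becomes simply supported.
Rotations at C on the released spans (each span's end-slope, ×1/EI):
  span AC: point load 69 at a = 7.2: Pab(L + a)/(6LEI) = 268.3/EI
  span CE: point load 121 at a = 3.2: Pab(L + b)/(6LEI) = 495.6/EI
  span CE: UDL 27.1: wL³/(24EI) = 578.1/EI
  relative rotation θ_0 = (268.3 + 1074)/EI = 1342/EI
A unit hogging moment at C produces rotation L₁/(3EI) + L₂/(3EI) = 5.667/EI.
Slope continuity at C: θ_0 = M_C·5.667/EI, so M_C = 1342/5.667 = 236.8 kN·m (hogging).

M_C = 236.8 kN·m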